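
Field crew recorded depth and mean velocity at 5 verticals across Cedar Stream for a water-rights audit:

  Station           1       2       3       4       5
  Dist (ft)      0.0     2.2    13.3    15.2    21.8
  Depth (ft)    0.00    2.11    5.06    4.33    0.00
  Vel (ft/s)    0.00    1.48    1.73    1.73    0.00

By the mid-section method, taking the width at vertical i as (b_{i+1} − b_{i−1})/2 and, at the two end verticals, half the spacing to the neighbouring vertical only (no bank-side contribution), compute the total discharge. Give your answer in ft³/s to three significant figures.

w_2 = (13.3 − 0.0)/2 = 6.65 ft; q_2 = 1.48 × 2.11 × 6.65 = 20.77 ft³/s
w_3 = (15.2 − 2.2)/2 = 6.5 ft; q_3 = 1.73 × 5.06 × 6.5 = 56.90 ft³/s
w_4 = (21.8 − 13.3)/2 = 4.25 ft; q_4 = 1.73 × 4.33 × 4.25 = 31.84 ft³/s
Stations 1, 5 contribute zero (depth or velocity is 0).
Q = Σ qᵢ = 109.5 ft³/s

110 ft³/s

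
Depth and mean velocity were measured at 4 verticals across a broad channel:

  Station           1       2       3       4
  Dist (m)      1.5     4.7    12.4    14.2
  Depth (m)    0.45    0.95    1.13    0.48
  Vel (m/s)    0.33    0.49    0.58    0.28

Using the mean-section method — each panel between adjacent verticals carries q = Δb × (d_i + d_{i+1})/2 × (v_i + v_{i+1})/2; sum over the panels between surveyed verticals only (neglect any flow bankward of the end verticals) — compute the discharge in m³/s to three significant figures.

5.83 m³/s

Panel 1-2: Δb = 3.2 m, d̄ = (0.45+0.95)/2 = 0.7, v̄ = (0.33+0.49)/2 = 0.41 → q = 3.2×0.7×0.41 = 0.9184 m³/s
Panel 2-3: Δb = 7.7 m, d̄ = (0.95+1.13)/2 = 1.04, v̄ = (0.49+0.58)/2 = 0.535 → q = 7.7×1.04×0.535 = 4.284 m³/s
Panel 3-4: Δb = 1.8 m, d̄ = (1.13+0.48)/2 = 0.805, v̄ = (0.58+0.28)/2 = 0.43 → q = 1.8×0.805×0.43 = 0.6231 m³/s
Q = Σ q = 5.826 m³/s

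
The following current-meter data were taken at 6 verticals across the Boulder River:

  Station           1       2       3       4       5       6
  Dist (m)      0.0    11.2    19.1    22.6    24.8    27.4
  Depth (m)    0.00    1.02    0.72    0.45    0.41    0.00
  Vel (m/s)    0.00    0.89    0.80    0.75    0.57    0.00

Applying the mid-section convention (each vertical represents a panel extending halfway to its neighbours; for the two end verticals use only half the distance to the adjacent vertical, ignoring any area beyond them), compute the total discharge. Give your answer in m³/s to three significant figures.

w_2 = (19.1 − 0.0)/2 = 9.55 m; q_2 = 0.89 × 1.02 × 9.55 = 8.669 m³/s
w_3 = (22.6 − 11.2)/2 = 5.7 m; q_3 = 0.80 × 0.72 × 5.7 = 3.283 m³/s
w_4 = (24.8 − 19.1)/2 = 2.85 m; q_4 = 0.75 × 0.45 × 2.85 = 0.9619 m³/s
w_5 = (27.4 − 22.6)/2 = 2.4 m; q_5 = 0.57 × 0.41 × 2.4 = 0.5609 m³/s
Stations 1, 6 contribute zero (depth or velocity is 0).
Q = Σ qᵢ = 13.48 m³/s

13.5 m³/s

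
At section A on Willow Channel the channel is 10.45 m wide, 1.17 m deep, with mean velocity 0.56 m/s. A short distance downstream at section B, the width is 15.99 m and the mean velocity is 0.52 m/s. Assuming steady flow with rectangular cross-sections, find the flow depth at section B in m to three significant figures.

Q = A₁V₁ = (10.45×1.17) × 0.56 = 6.847 m³/s
d₂ = Q/(b₂ V₂) = 6.847/(15.99×0.52) = 0.8235 m

0.823 m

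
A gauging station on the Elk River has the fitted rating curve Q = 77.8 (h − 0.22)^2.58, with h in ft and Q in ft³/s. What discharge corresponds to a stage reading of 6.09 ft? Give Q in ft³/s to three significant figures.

7480 ft³/s

Q = 77.8 × (6.09 − 0.22)^2.58 = 77.8 × 5.87^2.58 = 7483 ft³/s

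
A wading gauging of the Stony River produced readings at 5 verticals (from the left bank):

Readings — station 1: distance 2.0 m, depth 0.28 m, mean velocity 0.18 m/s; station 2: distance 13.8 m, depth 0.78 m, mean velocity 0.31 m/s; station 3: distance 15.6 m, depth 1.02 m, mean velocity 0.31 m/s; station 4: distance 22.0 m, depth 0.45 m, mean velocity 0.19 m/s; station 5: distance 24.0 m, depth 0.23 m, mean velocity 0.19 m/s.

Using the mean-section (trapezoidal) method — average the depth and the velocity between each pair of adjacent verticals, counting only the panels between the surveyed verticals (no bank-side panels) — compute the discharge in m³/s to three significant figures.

3.34 m³/s

Panel 1-2: Δb = 11.8 m, d̄ = (0.28+0.78)/2 = 0.53, v̄ = (0.18+0.31)/2 = 0.245 → q = 11.8×0.53×0.245 = 1.532 m³/s
Panel 2-3: Δb = 1.8 m, d̄ = (0.78+1.02)/2 = 0.9, v̄ = (0.31+0.31)/2 = 0.31 → q = 1.8×0.9×0.31 = 0.5022 m³/s
Panel 3-4: Δb = 6.4 m, d̄ = (1.02+0.45)/2 = 0.735, v̄ = (0.31+0.19)/2 = 0.25 → q = 6.4×0.735×0.25 = 1.176 m³/s
Panel 4-5: Δb = 2 m, d̄ = (0.45+0.23)/2 = 0.34, v̄ = (0.19+0.19)/2 = 0.19 → q = 2×0.34×0.19 = 0.1292 m³/s
Q = Σ q = 3.340 m³/s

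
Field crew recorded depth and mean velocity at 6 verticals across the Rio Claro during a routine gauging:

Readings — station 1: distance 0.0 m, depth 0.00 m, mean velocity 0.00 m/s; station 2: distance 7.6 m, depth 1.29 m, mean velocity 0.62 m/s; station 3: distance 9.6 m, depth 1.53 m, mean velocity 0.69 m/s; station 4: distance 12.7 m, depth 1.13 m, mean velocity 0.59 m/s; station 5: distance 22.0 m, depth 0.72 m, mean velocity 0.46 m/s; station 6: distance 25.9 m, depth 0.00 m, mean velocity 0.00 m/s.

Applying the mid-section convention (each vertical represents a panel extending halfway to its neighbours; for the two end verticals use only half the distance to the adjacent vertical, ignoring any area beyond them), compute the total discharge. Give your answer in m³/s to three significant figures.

12.9 m³/s

w_2 = (9.6 − 0.0)/2 = 4.8 m; q_2 = 0.62 × 1.29 × 4.8 = 3.839 m³/s
w_3 = (12.7 − 7.6)/2 = 2.55 m; q_3 = 0.69 × 1.53 × 2.55 = 2.692 m³/s
w_4 = (22.0 − 9.6)/2 = 6.2 m; q_4 = 0.59 × 1.13 × 6.2 = 4.134 m³/s
w_5 = (25.9 − 12.7)/2 = 6.6 m; q_5 = 0.46 × 0.72 × 6.6 = 2.186 m³/s
Stations 1, 6 contribute zero (depth or velocity is 0).
Q = Σ qᵢ = 12.85 m³/s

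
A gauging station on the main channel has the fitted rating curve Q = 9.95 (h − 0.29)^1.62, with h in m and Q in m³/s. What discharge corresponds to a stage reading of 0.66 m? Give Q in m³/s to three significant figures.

1.99 m³/s

Q = 9.95 × (0.66 − 0.29)^1.62 = 9.95 × 0.37^1.62 = 1.988 m³/s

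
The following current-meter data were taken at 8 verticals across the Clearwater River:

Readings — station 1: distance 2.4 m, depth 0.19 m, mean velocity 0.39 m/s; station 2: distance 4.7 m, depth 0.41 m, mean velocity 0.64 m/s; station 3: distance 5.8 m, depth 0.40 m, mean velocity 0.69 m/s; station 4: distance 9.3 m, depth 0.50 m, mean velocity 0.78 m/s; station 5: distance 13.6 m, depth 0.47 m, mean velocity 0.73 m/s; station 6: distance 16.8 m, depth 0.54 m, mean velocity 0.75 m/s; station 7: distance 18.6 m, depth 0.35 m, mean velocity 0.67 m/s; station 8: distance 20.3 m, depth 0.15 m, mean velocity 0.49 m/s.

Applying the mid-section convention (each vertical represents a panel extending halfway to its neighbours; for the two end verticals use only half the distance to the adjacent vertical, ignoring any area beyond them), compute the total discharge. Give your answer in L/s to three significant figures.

5460 L/s

w_1 = (4.7 − 2.4)/2 = 1.15 m; q_1 = 0.39 × 0.19 × 1.15 = 0.08522 m³/s
w_2 = (5.8 − 2.4)/2 = 1.7 m; q_2 = 0.64 × 0.41 × 1.7 = 0.4461 m³/s
w_3 = (9.3 − 4.7)/2 = 2.3 m; q_3 = 0.69 × 0.40 × 2.3 = 0.6348 m³/s
w_4 = (13.6 − 5.8)/2 = 3.9 m; q_4 = 0.78 × 0.50 × 3.9 = 1.521 m³/s
w_5 = (16.8 − 9.3)/2 = 3.75 m; q_5 = 0.73 × 0.47 × 3.75 = 1.287 m³/s
w_6 = (18.6 − 13.6)/2 = 2.5 m; q_6 = 0.75 × 0.54 × 2.5 = 1.013 m³/s
w_7 = (20.3 − 16.8)/2 = 1.75 m; q_7 = 0.67 × 0.35 × 1.75 = 0.4104 m³/s
w_8 = (20.3 − 18.6)/2 = 0.85 m; q_8 = 0.49 × 0.15 × 0.85 = 0.06248 m³/s
Q = Σ qᵢ = 5.459 m³/s
= 5.459 × 1000 = 5459 L/s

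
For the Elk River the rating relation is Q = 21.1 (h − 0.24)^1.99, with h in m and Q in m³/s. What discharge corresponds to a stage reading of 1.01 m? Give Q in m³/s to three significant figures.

Q = 21.1 × (1.01 − 0.24)^1.99 = 21.1 × 0.77^1.99 = 12.54 m³/s

12.5 m³/s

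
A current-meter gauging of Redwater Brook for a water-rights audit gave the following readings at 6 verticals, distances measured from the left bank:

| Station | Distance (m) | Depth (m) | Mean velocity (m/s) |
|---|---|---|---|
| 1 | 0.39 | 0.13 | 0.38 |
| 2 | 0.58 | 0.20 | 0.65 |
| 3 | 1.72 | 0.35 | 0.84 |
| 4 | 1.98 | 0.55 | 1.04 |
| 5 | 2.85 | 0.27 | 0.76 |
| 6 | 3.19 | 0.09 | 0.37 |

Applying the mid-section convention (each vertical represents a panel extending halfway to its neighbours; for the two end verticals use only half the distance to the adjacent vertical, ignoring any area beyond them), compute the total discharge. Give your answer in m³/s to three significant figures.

w_1 = (0.58 − 0.39)/2 = 0.095 m; q_1 = 0.38 × 0.13 × 0.095 = 0.004693 m³/s
w_2 = (1.72 − 0.39)/2 = 0.665 m; q_2 = 0.65 × 0.20 × 0.665 = 0.08645 m³/s
w_3 = (1.98 − 0.58)/2 = 0.7 m; q_3 = 0.84 × 0.35 × 0.7 = 0.2058 m³/s
w_4 = (2.85 − 1.72)/2 = 0.565 m; q_4 = 1.04 × 0.55 × 0.565 = 0.3232 m³/s
w_5 = (3.19 − 1.98)/2 = 0.605 m; q_5 = 0.76 × 0.27 × 0.605 = 0.1241 m³/s
w_6 = (3.19 − 2.85)/2 = 0.17 m; q_6 = 0.37 × 0.09 × 0.17 = 0.005661 m³/s
Q = Σ qᵢ = 0.7499 m³/s

0.750 m³/s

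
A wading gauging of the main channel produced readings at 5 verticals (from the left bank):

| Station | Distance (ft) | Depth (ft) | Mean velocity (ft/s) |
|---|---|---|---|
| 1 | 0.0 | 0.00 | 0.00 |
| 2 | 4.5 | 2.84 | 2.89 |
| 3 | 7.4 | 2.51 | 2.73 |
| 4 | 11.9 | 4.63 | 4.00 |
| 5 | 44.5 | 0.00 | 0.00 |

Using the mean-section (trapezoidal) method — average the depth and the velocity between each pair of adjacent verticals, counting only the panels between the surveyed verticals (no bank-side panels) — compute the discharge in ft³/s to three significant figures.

Panel 1-2: Δb = 4.5 ft, d̄ = (0.00+2.84)/2 = 1.42, v̄ = (0.00+2.89)/2 = 1.445 → q = 4.5×1.42×1.445 = 9.234 ft³/s
Panel 2-3: Δb = 2.9 ft, d̄ = (2.84+2.51)/2 = 2.675, v̄ = (2.89+2.73)/2 = 2.81 → q = 2.9×2.675×2.81 = 21.80 ft³/s
Panel 3-4: Δb = 4.5 ft, d̄ = (2.51+4.63)/2 = 3.57, v̄ = (2.73+4.00)/2 = 3.365 → q = 4.5×3.57×3.365 = 54.06 ft³/s
Panel 4-5: Δb = 32.6 ft, d̄ = (4.63+0.00)/2 = 2.315, v̄ = (4.00+0.00)/2 = 2 → q = 32.6×2.315×2 = 150.9 ft³/s
Q = Σ q = 236.0 ft³/s

236 ft³/s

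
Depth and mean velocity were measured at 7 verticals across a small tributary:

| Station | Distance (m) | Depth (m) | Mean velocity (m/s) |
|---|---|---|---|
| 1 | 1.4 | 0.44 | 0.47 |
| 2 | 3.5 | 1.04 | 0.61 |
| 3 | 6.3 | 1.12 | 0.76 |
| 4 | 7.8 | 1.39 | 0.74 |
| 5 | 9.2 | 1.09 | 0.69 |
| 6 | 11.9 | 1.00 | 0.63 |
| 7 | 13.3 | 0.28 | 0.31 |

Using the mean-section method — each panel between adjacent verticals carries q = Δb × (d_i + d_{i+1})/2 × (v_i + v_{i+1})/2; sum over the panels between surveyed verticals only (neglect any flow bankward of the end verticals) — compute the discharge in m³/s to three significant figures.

Panel 1-2: Δb = 2.1 m, d̄ = (0.44+1.04)/2 = 0.74, v̄ = (0.47+0.61)/2 = 0.54 → q = 2.1×0.74×0.54 = 0.8392 m³/s
Panel 2-3: Δb = 2.8 m, d̄ = (1.04+1.12)/2 = 1.08, v̄ = (0.61+0.76)/2 = 0.685 → q = 2.8×1.08×0.685 = 2.071 m³/s
Panel 3-4: Δb = 1.5 m, d̄ = (1.12+1.39)/2 = 1.255, v̄ = (0.76+0.74)/2 = 0.75 → q = 1.5×1.255×0.75 = 1.412 m³/s
Panel 4-5: Δb = 1.4 m, d̄ = (1.39+1.09)/2 = 1.24, v̄ = (0.74+0.69)/2 = 0.715 → q = 1.4×1.24×0.715 = 1.241 m³/s
Panel 5-6: Δb = 2.7 m, d̄ = (1.09+1.00)/2 = 1.045, v̄ = (0.69+0.63)/2 = 0.66 → q = 2.7×1.045×0.66 = 1.862 m³/s
Panel 6-7: Δb = 1.4 m, d̄ = (1.00+0.28)/2 = 0.64, v̄ = (0.63+0.31)/2 = 0.47 → q = 1.4×0.64×0.47 = 0.4211 m³/s
Q = Σ q = 7.847 m³/s

7.85 m³/s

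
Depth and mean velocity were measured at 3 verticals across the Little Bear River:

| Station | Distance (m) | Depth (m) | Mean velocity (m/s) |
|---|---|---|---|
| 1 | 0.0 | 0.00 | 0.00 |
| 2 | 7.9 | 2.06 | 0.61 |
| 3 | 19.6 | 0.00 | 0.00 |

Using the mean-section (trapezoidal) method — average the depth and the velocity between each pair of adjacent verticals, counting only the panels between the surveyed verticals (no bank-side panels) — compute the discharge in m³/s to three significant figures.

Panel 1-2: Δb = 7.9 m, d̄ = (0.00+2.06)/2 = 1.03, v̄ = (0.00+0.61)/2 = 0.305 → q = 7.9×1.03×0.305 = 2.482 m³/s
Panel 2-3: Δb = 11.7 m, d̄ = (2.06+0.00)/2 = 1.03, v̄ = (0.61+0.00)/2 = 0.305 → q = 11.7×1.03×0.305 = 3.676 m³/s
Q = Σ q = 6.157 m³/s

6.16 m³/s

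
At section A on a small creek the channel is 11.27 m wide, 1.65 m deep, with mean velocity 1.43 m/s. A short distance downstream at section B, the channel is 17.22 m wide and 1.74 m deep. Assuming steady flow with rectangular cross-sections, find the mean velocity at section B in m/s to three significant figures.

0.887 m/s

Q = A₁V₁ = (11.27×1.65) × 1.43 = 26.59 m³/s
A₂ = 17.22 × 1.74 = 29.96 m²
V₂ = Q/A₂ = 26.59/29.96 = 0.8875 m/s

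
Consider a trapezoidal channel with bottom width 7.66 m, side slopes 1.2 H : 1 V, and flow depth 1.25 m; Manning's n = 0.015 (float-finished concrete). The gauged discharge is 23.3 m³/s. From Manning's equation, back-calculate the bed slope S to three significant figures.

A = (b + z·y)·y = (7.66 + 1.2×1.25)×1.25 = 11.45 m²
P = b + 2y√(1+z²) = 7.66 + 2×1.25×√(1+1.2²) = 11.57 m
R = A/P = 11.45/11.57 = 0.9900 m
S = (Q·n / (1·A·R^(2/3)))² = (23.3×0.015 / (1×11.45×0.9934))² = 0.0009442

0.000944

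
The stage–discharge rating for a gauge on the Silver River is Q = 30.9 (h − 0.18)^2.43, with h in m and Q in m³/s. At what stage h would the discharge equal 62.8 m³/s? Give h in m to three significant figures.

h − h₀ = (Q/C)^(1/b) = (62.8/30.9)^(1/2.43) = 1.339 m
h = 0.18 + 1.339 = 1.519 m

1.52 m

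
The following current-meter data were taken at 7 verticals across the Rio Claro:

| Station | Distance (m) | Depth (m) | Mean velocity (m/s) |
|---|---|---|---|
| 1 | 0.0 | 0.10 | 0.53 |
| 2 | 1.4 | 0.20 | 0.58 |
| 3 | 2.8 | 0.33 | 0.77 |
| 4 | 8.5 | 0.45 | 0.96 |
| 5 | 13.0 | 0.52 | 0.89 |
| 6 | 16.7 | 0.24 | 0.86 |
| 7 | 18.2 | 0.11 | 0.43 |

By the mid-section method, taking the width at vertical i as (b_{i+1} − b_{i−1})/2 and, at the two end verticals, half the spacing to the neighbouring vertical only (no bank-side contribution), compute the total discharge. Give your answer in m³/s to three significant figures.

w_1 = (1.4 − 0.0)/2 = 0.7 m; q_1 = 0.53 × 0.10 × 0.7 = 0.03710 m³/s
w_2 = (2.8 − 0.0)/2 = 1.4 m; q_2 = 0.58 × 0.20 × 1.4 = 0.1624 m³/s
w_3 = (8.5 − 1.4)/2 = 3.55 m; q_3 = 0.77 × 0.33 × 3.55 = 0.9021 m³/s
w_4 = (13.0 − 2.8)/2 = 5.1 m; q_4 = 0.96 × 0.45 × 5.1 = 2.203 m³/s
w_5 = (16.7 − 8.5)/2 = 4.1 m; q_5 = 0.89 × 0.52 × 4.1 = 1.897 m³/s
w_6 = (18.2 − 13.0)/2 = 2.6 m; q_6 = 0.86 × 0.24 × 2.6 = 0.5366 m³/s
w_7 = (18.2 − 16.7)/2 = 0.75 m; q_7 = 0.43 × 0.11 × 0.75 = 0.03548 m³/s
Q = Σ qᵢ = 5.774 m³/s

5.77 m³/s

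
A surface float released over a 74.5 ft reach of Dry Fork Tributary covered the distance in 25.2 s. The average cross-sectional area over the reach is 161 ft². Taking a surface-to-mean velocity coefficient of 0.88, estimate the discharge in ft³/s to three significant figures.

v_surface = L / t̄ = 74.5 / 25.2 = 2.956 ft/s
v_mean = 0.88 × 2.956 = 2.602 ft/s
Q = A × v_mean = 161 × 2.602 = 418.9 ft³/s

419 ft³/s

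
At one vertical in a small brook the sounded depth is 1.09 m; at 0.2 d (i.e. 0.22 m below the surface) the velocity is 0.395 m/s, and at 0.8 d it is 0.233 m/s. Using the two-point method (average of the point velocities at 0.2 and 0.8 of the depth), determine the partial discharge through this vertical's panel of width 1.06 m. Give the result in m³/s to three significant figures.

v̄ = (0.395 + 0.233) / 2 = 0.3140 m/s
q = v̄ × d × w = 0.3140 × 1.09 × 1.06 = 0.3628 m³/s

0.363 m³/s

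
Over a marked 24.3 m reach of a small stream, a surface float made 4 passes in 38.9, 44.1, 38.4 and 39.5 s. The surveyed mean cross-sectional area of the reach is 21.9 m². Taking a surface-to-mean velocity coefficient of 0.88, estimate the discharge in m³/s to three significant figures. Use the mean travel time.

t̄ = (38.9 + 44.1 + 38.4 + 39.5) / 4 = 40.225 s
v_surface = L / t̄ = 24.3 / 40.225 = 0.6041 m/s
v_mean = 0.88 × 0.6041 = 0.5316 m/s
Q = A × v_mean = 21.9 × 0.5316 = 11.64 m³/s

11.6 m³/s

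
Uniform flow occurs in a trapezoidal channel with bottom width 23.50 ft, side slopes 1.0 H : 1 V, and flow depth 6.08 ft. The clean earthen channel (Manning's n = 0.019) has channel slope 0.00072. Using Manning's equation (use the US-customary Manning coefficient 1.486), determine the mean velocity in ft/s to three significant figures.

A = (b + z·y)·y = (23.50 + 1.0×6.08)×6.08 = 179.8 ft²
P = b + 2y√(1+z²) = 23.50 + 2×6.08×√(1+1.0²) = 40.70 ft
R = A/P = 179.8/40.70 = 4.419 ft
Q = (1.486/n)·A·R^(2/3)·S^(1/2) = (1.486/0.019) × 179.8 × 4.419^(2/3) × 0.00072^(1/2) = 1016 ft³/s
V = Q/A = 1016/179.8 = 5.651 ft/s

5.65 ft/s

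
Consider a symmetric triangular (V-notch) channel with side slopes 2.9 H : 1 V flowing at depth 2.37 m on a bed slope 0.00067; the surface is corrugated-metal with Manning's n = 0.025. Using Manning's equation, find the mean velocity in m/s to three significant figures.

1.12 m/s

A = z·y² = 2.9×2.37² = 16.29 m²
P = 2y√(1+z²) = 2×2.37×√(1+2.9²) = 14.54 m
R = A/P = 16.29/14.54 = 1.120 m
Q = (1/n)·A·R^(2/3)·S^(1/2) = (1/0.025) × 16.29 × 1.120^(2/3) × 0.00067^(1/2) = 18.19 m³/s
V = Q/A = 18.19/16.29 = 1.117 m/s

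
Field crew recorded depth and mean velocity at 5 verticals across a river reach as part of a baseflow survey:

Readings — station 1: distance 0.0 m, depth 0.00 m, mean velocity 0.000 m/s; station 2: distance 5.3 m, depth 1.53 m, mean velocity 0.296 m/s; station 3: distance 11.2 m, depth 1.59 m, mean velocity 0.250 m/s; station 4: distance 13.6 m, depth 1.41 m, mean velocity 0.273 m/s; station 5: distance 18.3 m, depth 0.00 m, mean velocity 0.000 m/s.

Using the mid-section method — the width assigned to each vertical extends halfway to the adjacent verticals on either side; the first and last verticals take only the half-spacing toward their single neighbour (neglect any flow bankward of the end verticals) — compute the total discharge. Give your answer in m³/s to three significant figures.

5.55 m³/s

w_2 = (11.2 − 0.0)/2 = 5.6 m; q_2 = 0.296 × 1.53 × 5.6 = 2.536 m³/s
w_3 = (13.6 − 5.3)/2 = 4.15 m; q_3 = 0.250 × 1.59 × 4.15 = 1.650 m³/s
w_4 = (18.3 − 11.2)/2 = 3.55 m; q_4 = 0.273 × 1.41 × 3.55 = 1.367 m³/s
Stations 1, 5 contribute zero (depth or velocity is 0).
Q = Σ qᵢ = 5.552 m³/s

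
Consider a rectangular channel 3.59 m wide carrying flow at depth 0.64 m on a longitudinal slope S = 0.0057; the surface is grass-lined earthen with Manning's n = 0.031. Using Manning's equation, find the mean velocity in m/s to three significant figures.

1.48 m/s

A = b·y = 3.59 × 0.64 = 2.298 m²
P = b + 2y = 3.59 + 2×0.64 = 4.870 m
R = A/P = 2.298/4.870 = 0.4718 m
Q = (1/n)·A·R^(2/3)·S^(1/2) = (1/0.031) × 2.298 × 0.4718^(2/3) × 0.0057^(1/2) = 3.391 m³/s
V = Q/A = 3.391/2.298 = 1.476 m/s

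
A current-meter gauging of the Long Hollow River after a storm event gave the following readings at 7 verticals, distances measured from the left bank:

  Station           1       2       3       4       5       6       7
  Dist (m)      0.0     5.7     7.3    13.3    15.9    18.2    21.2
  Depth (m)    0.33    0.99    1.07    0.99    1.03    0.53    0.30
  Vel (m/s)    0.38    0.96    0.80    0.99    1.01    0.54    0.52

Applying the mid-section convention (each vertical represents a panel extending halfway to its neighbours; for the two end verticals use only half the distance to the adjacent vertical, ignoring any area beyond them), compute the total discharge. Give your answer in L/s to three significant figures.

w_1 = (5.7 − 0.0)/2 = 2.85 m; q_1 = 0.38 × 0.33 × 2.85 = 0.3574 m³/s
w_2 = (7.3 − 0.0)/2 = 3.65 m; q_2 = 0.96 × 0.99 × 3.65 = 3.469 m³/s
w_3 = (13.3 − 5.7)/2 = 3.8 m; q_3 = 0.80 × 1.07 × 3.8 = 3.253 m³/s
w_4 = (15.9 − 7.3)/2 = 4.3 m; q_4 = 0.99 × 0.99 × 4.3 = 4.214 m³/s
w_5 = (18.2 − 13.3)/2 = 2.45 m; q_5 = 1.01 × 1.03 × 2.45 = 2.549 m³/s
w_6 = (21.2 − 15.9)/2 = 2.65 m; q_6 = 0.54 × 0.53 × 2.65 = 0.7584 m³/s
w_7 = (21.2 − 18.2)/2 = 1.5 m; q_7 = 0.52 × 0.30 × 1.5 = 0.2340 m³/s
Q = Σ qᵢ = 14.83 m³/s
= 14.83 × 1000 = 14830 L/s

14800 L/s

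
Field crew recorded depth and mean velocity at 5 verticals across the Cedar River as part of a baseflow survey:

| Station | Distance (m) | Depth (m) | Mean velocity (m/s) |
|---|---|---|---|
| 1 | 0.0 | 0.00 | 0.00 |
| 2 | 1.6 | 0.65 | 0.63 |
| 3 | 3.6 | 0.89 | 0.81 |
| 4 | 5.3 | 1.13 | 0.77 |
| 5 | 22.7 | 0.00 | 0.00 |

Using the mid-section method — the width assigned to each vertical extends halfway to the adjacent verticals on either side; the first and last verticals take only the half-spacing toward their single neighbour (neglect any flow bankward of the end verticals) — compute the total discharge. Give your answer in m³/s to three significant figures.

10.4 m³/s

w_2 = (3.6 − 0.0)/2 = 1.8 m; q_2 = 0.63 × 0.65 × 1.8 = 0.7371 m³/s
w_3 = (5.3 − 1.6)/2 = 1.85 m; q_3 = 0.81 × 0.89 × 1.85 = 1.334 m³/s
w_4 = (22.7 − 3.6)/2 = 9.55 m; q_4 = 0.77 × 1.13 × 9.55 = 8.309 m³/s
Stations 1, 5 contribute zero (depth or velocity is 0).
Q = Σ qᵢ = 10.38 m³/s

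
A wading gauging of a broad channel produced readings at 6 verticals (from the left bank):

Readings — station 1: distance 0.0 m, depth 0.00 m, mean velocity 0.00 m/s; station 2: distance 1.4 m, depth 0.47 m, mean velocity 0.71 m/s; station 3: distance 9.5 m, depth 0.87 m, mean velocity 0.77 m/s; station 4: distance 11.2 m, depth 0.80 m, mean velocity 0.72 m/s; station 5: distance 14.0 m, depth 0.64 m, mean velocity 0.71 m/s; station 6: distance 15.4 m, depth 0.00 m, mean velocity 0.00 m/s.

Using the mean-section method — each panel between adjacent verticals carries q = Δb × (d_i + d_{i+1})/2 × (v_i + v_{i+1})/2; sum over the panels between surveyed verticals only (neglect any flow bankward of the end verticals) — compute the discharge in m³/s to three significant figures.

Panel 1-2: Δb = 1.4 m, d̄ = (0.00+0.47)/2 = 0.235, v̄ = (0.00+0.71)/2 = 0.355 → q = 1.4×0.235×0.355 = 0.1168 m³/s
Panel 2-3: Δb = 8.1 m, d̄ = (0.47+0.87)/2 = 0.67, v̄ = (0.71+0.77)/2 = 0.74 → q = 8.1×0.67×0.74 = 4.016 m³/s
Panel 3-4: Δb = 1.7 m, d̄ = (0.87+0.80)/2 = 0.835, v̄ = (0.77+0.72)/2 = 0.745 → q = 1.7×0.835×0.745 = 1.058 m³/s
Panel 4-5: Δb = 2.8 m, d̄ = (0.80+0.64)/2 = 0.72, v̄ = (0.72+0.71)/2 = 0.715 → q = 2.8×0.72×0.715 = 1.441 m³/s
Panel 5-6: Δb = 1.4 m, d̄ = (0.64+0.00)/2 = 0.32, v̄ = (0.71+0.00)/2 = 0.355 → q = 1.4×0.32×0.355 = 0.1590 m³/s
Q = Σ q = 6.791 m³/s

6.79 m³/s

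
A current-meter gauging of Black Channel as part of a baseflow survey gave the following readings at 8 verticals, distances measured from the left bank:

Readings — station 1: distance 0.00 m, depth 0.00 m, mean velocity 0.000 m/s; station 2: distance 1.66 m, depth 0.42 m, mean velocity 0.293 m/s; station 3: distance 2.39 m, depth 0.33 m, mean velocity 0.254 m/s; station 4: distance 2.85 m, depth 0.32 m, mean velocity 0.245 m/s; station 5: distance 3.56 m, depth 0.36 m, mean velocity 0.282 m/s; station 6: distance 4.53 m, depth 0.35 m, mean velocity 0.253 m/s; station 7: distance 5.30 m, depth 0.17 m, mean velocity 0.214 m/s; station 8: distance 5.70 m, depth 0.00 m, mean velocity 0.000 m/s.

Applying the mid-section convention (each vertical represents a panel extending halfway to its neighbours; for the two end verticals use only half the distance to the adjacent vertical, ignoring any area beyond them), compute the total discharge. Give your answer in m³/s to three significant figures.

0.426 m³/s

w_2 = (2.39 − 0.00)/2 = 1.195 m; q_2 = 0.293 × 0.42 × 1.195 = 0.1471 m³/s
w_3 = (2.85 − 1.66)/2 = 0.595 m; q_3 = 0.254 × 0.33 × 0.595 = 0.04987 m³/s
w_4 = (3.56 − 2.39)/2 = 0.585 m; q_4 = 0.245 × 0.32 × 0.585 = 0.04586 m³/s
w_5 = (4.53 − 2.85)/2 = 0.84 m; q_5 = 0.282 × 0.36 × 0.84 = 0.08528 m³/s
w_6 = (5.30 − 3.56)/2 = 0.87 m; q_6 = 0.253 × 0.35 × 0.87 = 0.07704 m³/s
w_7 = (5.70 − 4.53)/2 = 0.585 m; q_7 = 0.214 × 0.17 × 0.585 = 0.02128 m³/s
Stations 1, 8 contribute zero (depth or velocity is 0).
Q = Σ qᵢ = 0.4264 m³/s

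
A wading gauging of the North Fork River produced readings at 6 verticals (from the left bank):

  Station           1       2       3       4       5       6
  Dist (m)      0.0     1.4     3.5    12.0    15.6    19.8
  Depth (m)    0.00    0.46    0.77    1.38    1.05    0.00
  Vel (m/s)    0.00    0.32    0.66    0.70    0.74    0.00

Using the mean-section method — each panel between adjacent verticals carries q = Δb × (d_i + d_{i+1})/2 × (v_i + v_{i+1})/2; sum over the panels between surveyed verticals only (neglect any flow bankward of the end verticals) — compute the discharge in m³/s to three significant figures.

Panel 1-2: Δb = 1.4 m, d̄ = (0.00+0.46)/2 = 0.23, v̄ = (0.00+0.32)/2 = 0.16 → q = 1.4×0.23×0.16 = 0.05152 m³/s
Panel 2-3: Δb = 2.1 m, d̄ = (0.46+0.77)/2 = 0.615, v̄ = (0.32+0.66)/2 = 0.49 → q = 2.1×0.615×0.49 = 0.6328 m³/s
Panel 3-4: Δb = 8.5 m, d̄ = (0.77+1.38)/2 = 1.075, v̄ = (0.66+0.70)/2 = 0.68 → q = 8.5×1.075×0.68 = 6.214 m³/s
Panel 4-5: Δb = 3.6 m, d̄ = (1.38+1.05)/2 = 1.215, v̄ = (0.70+0.74)/2 = 0.72 → q = 3.6×1.215×0.72 = 3.149 m³/s
Panel 5-6: Δb = 4.2 m, d̄ = (1.05+0.00)/2 = 0.525, v̄ = (0.74+0.00)/2 = 0.37 → q = 4.2×0.525×0.37 = 0.8159 m³/s
Q = Σ q = 10.86 m³/s

10.9 m³/s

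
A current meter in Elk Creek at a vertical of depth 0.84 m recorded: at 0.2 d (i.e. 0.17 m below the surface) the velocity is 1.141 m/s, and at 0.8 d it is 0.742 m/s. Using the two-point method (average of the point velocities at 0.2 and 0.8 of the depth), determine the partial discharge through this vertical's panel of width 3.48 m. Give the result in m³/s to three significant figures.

2.75 m³/s

v̄ = (1.141 + 0.742) / 2 = 0.9415 m/s
q = v̄ × d × w = 0.9415 × 0.84 × 3.48 = 2.752 m³/s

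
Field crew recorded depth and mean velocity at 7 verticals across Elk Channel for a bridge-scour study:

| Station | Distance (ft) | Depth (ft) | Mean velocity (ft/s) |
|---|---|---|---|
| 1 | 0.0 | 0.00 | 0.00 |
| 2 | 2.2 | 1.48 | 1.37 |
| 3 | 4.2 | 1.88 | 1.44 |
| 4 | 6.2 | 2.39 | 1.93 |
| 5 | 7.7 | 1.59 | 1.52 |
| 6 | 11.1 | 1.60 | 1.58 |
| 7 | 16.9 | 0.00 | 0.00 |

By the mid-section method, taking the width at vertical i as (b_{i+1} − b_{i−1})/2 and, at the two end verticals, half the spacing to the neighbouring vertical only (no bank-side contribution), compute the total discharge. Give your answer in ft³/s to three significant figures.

35.3 ft³/s

w_2 = (4.2 − 0.0)/2 = 2.1 ft; q_2 = 1.37 × 1.48 × 2.1 = 4.258 ft³/s
w_3 = (6.2 − 2.2)/2 = 2 ft; q_3 = 1.44 × 1.88 × 2 = 5.414 ft³/s
w_4 = (7.7 − 4.2)/2 = 1.75 ft; q_4 = 1.93 × 2.39 × 1.75 = 8.072 ft³/s
w_5 = (11.1 − 6.2)/2 = 2.45 ft; q_5 = 1.52 × 1.59 × 2.45 = 5.921 ft³/s
w_6 = (16.9 − 7.7)/2 = 4.6 ft; q_6 = 1.58 × 1.60 × 4.6 = 11.63 ft³/s
Stations 1, 7 contribute zero (depth or velocity is 0).
Q = Σ qᵢ = 35.29 ft³/s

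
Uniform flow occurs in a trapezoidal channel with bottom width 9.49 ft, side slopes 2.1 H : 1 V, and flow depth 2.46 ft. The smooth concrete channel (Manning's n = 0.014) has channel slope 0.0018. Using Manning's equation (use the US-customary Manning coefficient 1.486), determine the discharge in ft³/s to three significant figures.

A = (b + z·y)·y = (9.49 + 2.1×2.46)×2.46 = 36.05 ft²
P = b + 2y√(1+z²) = 9.49 + 2×2.46×√(1+2.1²) = 20.93 ft
R = A/P = 36.05/20.93 = 1.722 ft
Q = (1.486/n)·A·R^(2/3)·S^(1/2) = (1.486/0.014) × 36.05 × 1.722^(2/3) × 0.0018^(1/2) = 233.3 ft³/s

233 ft³/s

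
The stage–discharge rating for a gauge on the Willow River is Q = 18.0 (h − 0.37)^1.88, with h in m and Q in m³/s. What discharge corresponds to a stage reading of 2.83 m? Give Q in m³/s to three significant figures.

Q = 18.0 × (2.83 − 0.37)^1.88 = 18.0 × 2.46^1.88 = 97.78 m³/s

97.8 m³/s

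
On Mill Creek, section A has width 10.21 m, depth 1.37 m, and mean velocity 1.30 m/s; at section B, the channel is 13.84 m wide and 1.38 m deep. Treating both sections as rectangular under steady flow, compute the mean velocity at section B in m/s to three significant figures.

Q = A₁V₁ = (10.21×1.37) × 1.30 = 18.18 m³/s
A₂ = 13.84 × 1.38 = 19.10 m²
V₂ = Q/A₂ = 18.18/19.10 = 0.9521 m/s

0.952 m/s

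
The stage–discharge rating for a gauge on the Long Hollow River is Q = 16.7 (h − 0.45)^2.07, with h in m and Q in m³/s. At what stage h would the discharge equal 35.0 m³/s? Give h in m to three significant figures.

h − h₀ = (Q/C)^(1/b) = (35.0/16.7)^(1/2.07) = 1.430 m
h = 0.45 + 1.430 = 1.880 m

1.88 m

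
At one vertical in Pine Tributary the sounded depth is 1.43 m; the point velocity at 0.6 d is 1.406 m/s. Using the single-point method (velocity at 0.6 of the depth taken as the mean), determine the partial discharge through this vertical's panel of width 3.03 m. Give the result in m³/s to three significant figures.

v̄ = v₀.₆ = 1.406 m/s
q = v̄ × d × w = 1.406 × 1.43 × 3.03 = 6.092 m³/s

6.09 m³/s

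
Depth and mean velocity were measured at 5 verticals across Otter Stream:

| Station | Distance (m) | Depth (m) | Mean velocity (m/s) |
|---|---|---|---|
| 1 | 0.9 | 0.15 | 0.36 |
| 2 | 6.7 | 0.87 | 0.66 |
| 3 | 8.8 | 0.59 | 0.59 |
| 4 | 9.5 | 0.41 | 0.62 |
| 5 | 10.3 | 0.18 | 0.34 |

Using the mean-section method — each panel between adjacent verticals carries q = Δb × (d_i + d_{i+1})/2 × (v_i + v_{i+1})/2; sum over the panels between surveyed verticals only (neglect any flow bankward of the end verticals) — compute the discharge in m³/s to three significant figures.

2.79 m³/s

Panel 1-2: Δb = 5.8 m, d̄ = (0.15+0.87)/2 = 0.51, v̄ = (0.36+0.66)/2 = 0.51 → q = 5.8×0.51×0.51 = 1.509 m³/s
Panel 2-3: Δb = 2.1 m, d̄ = (0.87+0.59)/2 = 0.73, v̄ = (0.66+0.59)/2 = 0.625 → q = 2.1×0.73×0.625 = 0.9581 m³/s
Panel 3-4: Δb = 0.7 m, d̄ = (0.59+0.41)/2 = 0.5, v̄ = (0.59+0.62)/2 = 0.605 → q = 0.7×0.5×0.605 = 0.2118 m³/s
Panel 4-5: Δb = 0.8 m, d̄ = (0.41+0.18)/2 = 0.295, v̄ = (0.62+0.34)/2 = 0.48 → q = 0.8×0.295×0.48 = 0.1133 m³/s
Q = Σ q = 2.792 m³/s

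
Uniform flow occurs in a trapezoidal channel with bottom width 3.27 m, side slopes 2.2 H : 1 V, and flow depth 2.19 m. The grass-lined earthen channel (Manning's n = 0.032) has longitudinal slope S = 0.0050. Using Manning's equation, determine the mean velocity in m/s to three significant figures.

2.60 m/s

A = (b + z·y)·y = (3.27 + 2.2×2.19)×2.19 = 17.71 m²
P = b + 2y√(1+z²) = 3.27 + 2×2.19×√(1+2.2²) = 13.85 m
R = A/P = 17.71/13.85 = 1.278 m
Q = (1/n)·A·R^(2/3)·S^(1/2) = (1/0.032) × 17.71 × 1.278^(2/3) × 0.0050^(1/2) = 46.10 m³/s
V = Q/A = 46.10/17.71 = 2.603 m/s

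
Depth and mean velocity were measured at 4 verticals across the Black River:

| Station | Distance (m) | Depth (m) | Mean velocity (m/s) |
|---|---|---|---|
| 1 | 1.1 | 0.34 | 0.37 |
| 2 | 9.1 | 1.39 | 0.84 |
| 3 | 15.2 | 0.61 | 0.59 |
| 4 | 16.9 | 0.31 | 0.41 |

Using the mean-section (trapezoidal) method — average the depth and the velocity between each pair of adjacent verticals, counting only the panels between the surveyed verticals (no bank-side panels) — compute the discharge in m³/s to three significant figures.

8.94 m³/s

Panel 1-2: Δb = 8 m, d̄ = (0.34+1.39)/2 = 0.865, v̄ = (0.37+0.84)/2 = 0.605 → q = 8×0.865×0.605 = 4.187 m³/s
Panel 2-3: Δb = 6.1 m, d̄ = (1.39+0.61)/2 = 1, v̄ = (0.84+0.59)/2 = 0.715 → q = 6.1×1×0.715 = 4.362 m³/s
Panel 3-4: Δb = 1.7 m, d̄ = (0.61+0.31)/2 = 0.46, v̄ = (0.59+0.41)/2 = 0.5 → q = 1.7×0.46×0.5 = 0.3910 m³/s
Q = Σ q = 8.939 m³/s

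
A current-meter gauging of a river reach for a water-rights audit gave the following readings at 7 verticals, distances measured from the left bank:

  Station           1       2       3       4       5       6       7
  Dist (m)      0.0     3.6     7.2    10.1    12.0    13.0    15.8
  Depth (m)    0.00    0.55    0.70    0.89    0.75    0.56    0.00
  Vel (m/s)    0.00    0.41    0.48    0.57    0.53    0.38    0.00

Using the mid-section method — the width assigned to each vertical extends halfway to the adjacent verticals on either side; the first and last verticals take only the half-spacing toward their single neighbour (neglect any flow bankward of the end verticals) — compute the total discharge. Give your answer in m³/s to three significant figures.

4.10 m³/s

w_2 = (7.2 − 0.0)/2 = 3.6 m; q_2 = 0.41 × 0.55 × 3.6 = 0.8118 m³/s
w_3 = (10.1 − 3.6)/2 = 3.25 m; q_3 = 0.48 × 0.70 × 3.25 = 1.092 m³/s
w_4 = (12.0 − 7.2)/2 = 2.4 m; q_4 = 0.57 × 0.89 × 2.4 = 1.218 m³/s
w_5 = (13.0 − 10.1)/2 = 1.45 m; q_5 = 0.53 × 0.75 × 1.45 = 0.5764 m³/s
w_6 = (15.8 − 12.0)/2 = 1.9 m; q_6 = 0.38 × 0.56 × 1.9 = 0.4043 m³/s
Stations 1, 7 contribute zero (depth or velocity is 0).
Q = Σ qᵢ = 4.102 m³/s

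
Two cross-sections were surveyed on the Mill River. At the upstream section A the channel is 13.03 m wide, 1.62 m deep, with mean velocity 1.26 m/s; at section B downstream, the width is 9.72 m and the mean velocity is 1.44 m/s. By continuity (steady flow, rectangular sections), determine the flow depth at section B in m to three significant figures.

Q = A₁V₁ = (13.03×1.62) × 1.26 = 26.60 m³/s
d₂ = Q/(b₂ V₂) = 26.60/(9.72×1.44) = 1.900 m

1.90 m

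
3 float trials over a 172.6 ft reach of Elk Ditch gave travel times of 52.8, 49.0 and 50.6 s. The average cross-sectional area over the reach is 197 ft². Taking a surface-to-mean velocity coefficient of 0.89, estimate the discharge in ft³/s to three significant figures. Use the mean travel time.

596 ft³/s

t̄ = (52.8 + 49.0 + 50.6) / 3 = 50.8 s
v_surface = L / t̄ = 172.6 / 50.8 = 3.398 ft/s
v_mean = 0.89 × 3.398 = 3.024 ft/s
Q = A × v_mean = 197 × 3.024 = 595.7 ft³/s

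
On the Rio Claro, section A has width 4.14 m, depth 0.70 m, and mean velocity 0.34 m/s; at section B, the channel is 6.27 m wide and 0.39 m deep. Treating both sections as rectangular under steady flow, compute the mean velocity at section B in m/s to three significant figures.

Q = A₁V₁ = (4.14×0.70) × 0.34 = 0.9853 m³/s
A₂ = 6.27 × 0.39 = 2.445 m²
V₂ = Q/A₂ = 0.9853/2.445 = 0.4029 m/s

0.403 m/s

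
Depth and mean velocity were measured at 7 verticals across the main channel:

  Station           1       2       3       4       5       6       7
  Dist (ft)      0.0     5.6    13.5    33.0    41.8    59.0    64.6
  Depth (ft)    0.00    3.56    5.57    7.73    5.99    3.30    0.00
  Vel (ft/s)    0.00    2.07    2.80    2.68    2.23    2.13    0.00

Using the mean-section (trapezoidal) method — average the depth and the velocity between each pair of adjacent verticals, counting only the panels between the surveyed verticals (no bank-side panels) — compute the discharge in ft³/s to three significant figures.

786 ft³/s

Panel 1-2: Δb = 5.6 ft, d̄ = (0.00+3.56)/2 = 1.78, v̄ = (0.00+2.07)/2 = 1.035 → q = 5.6×1.78×1.035 = 10.32 ft³/s
Panel 2-3: Δb = 7.9 ft, d̄ = (3.56+5.57)/2 = 4.565, v̄ = (2.07+2.80)/2 = 2.435 → q = 7.9×4.565×2.435 = 87.81 ft³/s
Panel 3-4: Δb = 19.5 ft, d̄ = (5.57+7.73)/2 = 6.65, v̄ = (2.80+2.68)/2 = 2.74 → q = 19.5×6.65×2.74 = 355.3 ft³/s
Panel 4-5: Δb = 8.8 ft, d̄ = (7.73+5.99)/2 = 6.86, v̄ = (2.68+2.23)/2 = 2.455 → q = 8.8×6.86×2.455 = 148.2 ft³/s
Panel 5-6: Δb = 17.2 ft, d̄ = (5.99+3.30)/2 = 4.645, v̄ = (2.23+2.13)/2 = 2.18 → q = 17.2×4.645×2.18 = 174.2 ft³/s
Panel 6-7: Δb = 5.6 ft, d̄ = (3.30+0.00)/2 = 1.65, v̄ = (2.13+0.00)/2 = 1.065 → q = 5.6×1.65×1.065 = 9.841 ft³/s
Q = Σ q = 785.7 ft³/s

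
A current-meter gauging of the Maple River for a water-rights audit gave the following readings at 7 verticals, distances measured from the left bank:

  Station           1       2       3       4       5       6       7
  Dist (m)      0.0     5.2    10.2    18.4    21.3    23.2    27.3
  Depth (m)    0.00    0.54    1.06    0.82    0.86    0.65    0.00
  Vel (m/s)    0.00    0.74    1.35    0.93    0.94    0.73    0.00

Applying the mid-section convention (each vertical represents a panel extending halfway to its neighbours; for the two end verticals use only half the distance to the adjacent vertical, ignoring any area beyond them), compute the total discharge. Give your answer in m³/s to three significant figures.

19.1 m³/s

w_2 = (10.2 − 0.0)/2 = 5.1 m; q_2 = 0.74 × 0.54 × 5.1 = 2.038 m³/s
w_3 = (18.4 − 5.2)/2 = 6.6 m; q_3 = 1.35 × 1.06 × 6.6 = 9.445 m³/s
w_4 = (21.3 − 10.2)/2 = 5.55 m; q_4 = 0.93 × 0.82 × 5.55 = 4.232 m³/s
w_5 = (23.2 − 18.4)/2 = 2.4 m; q_5 = 0.94 × 0.86 × 2.4 = 1.940 m³/s
w_6 = (27.3 − 21.3)/2 = 3 m; q_6 = 0.73 × 0.65 × 3 = 1.424 m³/s
Stations 1, 7 contribute zero (depth or velocity is 0).
Q = Σ qᵢ = 19.08 m³/s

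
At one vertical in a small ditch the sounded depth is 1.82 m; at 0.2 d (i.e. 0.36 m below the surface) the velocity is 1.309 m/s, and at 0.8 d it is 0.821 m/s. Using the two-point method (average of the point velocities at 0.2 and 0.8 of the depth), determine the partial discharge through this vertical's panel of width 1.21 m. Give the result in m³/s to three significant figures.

2.35 m³/s

v̄ = (1.309 + 0.821) / 2 = 1.065 m/s
q = v̄ × d × w = 1.065 × 1.82 × 1.21 = 2.345 m³/s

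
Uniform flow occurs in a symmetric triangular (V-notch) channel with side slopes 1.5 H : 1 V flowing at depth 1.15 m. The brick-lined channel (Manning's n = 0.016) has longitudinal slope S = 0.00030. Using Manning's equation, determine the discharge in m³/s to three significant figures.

1.31 m³/s

A = z·y² = 1.5×1.15² = 1.984 m²
P = 2y√(1+z²) = 2×1.15×√(1+1.5²) = 4.146 m
R = A/P = 1.984/4.146 = 0.4784 m
Q = (1/n)·A·R^(2/3)·S^(1/2) = (1/0.016) × 1.984 × 0.4784^(2/3) × 0.00030^(1/2) = 1.314 m³/s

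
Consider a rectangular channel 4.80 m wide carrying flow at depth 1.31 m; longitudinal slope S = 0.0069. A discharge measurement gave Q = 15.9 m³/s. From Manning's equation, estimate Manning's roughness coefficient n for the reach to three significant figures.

A = b·y = 4.80 × 1.31 = 6.288 m²
P = b + 2y = 4.80 + 2×1.31 = 7.420 m
R = A/P = 6.288/7.420 = 0.8474 m
n = (1/Q)·A·R^(2/3)·S^(1/2) = (1/15.9) × 6.288 × 0.8955 × 0.08307 = 0.02942

0.0294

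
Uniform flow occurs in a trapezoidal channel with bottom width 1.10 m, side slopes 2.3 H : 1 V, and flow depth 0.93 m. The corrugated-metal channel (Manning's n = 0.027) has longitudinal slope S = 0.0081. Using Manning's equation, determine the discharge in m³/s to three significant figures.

6.51 m³/s

A = (b + z·y)·y = (1.10 + 2.3×0.93)×0.93 = 3.012 m²
P = b + 2y√(1+z²) = 1.10 + 2×0.93×√(1+2.3²) = 5.765 m
R = A/P = 3.012/5.765 = 0.5225 m
Q = (1/n)·A·R^(2/3)·S^(1/2) = (1/0.027) × 3.012 × 0.5225^(2/3) × 0.0081^(1/2) = 6.514 m³/s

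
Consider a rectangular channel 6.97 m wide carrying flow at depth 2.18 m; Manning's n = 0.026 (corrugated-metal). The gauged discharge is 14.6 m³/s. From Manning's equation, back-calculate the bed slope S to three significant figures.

A = b·y = 6.97 × 2.18 = 15.19 m²
P = b + 2y = 6.97 + 2×2.18 = 11.33 m
R = A/P = 15.19/11.33 = 1.341 m
S = (Q·n / (1·A·R^(2/3)))² = (14.6×0.026 / (1×15.19×1.216))² = 0.0004220

0.000422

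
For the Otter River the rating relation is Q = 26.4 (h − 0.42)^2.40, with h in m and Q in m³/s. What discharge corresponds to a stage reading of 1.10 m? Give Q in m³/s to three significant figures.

10.5 m³/s

Q = 26.4 × (1.10 − 0.42)^2.40 = 26.4 × 0.68^2.40 = 10.46 m³/s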